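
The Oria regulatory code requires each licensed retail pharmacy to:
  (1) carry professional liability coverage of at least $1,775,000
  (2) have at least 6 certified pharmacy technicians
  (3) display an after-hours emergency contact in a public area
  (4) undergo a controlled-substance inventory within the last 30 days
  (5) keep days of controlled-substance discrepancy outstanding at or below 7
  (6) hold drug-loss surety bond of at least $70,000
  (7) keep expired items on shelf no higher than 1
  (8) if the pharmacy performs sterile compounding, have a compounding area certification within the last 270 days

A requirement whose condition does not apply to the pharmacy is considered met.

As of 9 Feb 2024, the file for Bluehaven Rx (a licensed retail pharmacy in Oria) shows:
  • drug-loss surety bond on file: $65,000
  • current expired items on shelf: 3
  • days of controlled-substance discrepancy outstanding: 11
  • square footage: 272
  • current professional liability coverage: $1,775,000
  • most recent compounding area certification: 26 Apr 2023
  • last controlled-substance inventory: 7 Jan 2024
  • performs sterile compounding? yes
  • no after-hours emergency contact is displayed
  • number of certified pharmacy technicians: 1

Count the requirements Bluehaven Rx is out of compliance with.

1. professional liability coverage $1,775,000 ≥ $1,775,000 → met
2. certified pharmacy technicians 1 < 6 → not met
3. after-hours emergency contact absent → not met
4. controlled-substance inventory 33 days ago vs limit 30 → not met
5. days of controlled-substance discrepancy outstanding 11 > 7 → not met
6. drug-loss surety bond $65,000 < $70,000 → not met
7. expired items on shelf 3 > 1 → not met
8. condition 'performs sterile compounding' holds; compounding area certification 289 days ago vs limit 270 → not met
Not met: 7 of 8

7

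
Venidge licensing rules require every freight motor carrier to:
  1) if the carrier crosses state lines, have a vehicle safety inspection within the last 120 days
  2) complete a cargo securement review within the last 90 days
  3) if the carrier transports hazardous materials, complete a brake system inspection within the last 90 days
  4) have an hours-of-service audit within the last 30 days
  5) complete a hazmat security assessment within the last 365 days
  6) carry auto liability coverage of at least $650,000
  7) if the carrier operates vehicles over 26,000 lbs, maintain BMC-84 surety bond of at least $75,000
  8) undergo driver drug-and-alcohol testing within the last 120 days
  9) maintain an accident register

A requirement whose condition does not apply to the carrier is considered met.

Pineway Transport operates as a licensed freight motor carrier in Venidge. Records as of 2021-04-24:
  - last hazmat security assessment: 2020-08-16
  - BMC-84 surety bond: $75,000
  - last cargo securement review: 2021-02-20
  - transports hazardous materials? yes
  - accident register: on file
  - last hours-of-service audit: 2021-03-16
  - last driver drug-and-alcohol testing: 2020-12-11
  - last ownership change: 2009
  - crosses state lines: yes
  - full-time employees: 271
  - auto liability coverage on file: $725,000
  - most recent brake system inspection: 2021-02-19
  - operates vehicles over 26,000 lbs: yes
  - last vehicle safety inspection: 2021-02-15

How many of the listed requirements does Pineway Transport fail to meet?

2

1. condition 'crosses state lines' holds; vehicle safety inspection 68 days ago vs limit 120 → met
2. cargo securement review 63 days ago vs limit 90 → met
3. condition 'transports hazardous materials' holds; brake system inspection 64 days ago vs limit 90 → met
4. hours-of-service audit 39 days ago vs limit 30 → not met
5. hazmat security assessment 251 days ago vs limit 365 → met
6. auto liability coverage $725,000 ≥ $650,000 → met
7. condition 'operates vehicles over 26,000 lbs' holds; BMC-84 surety bond $75,000 ≥ $75,000 → met
8. driver drug-and-alcohol testing 134 days ago vs limit 120 → not met
9. accident register present → met
Not met: 2 of 9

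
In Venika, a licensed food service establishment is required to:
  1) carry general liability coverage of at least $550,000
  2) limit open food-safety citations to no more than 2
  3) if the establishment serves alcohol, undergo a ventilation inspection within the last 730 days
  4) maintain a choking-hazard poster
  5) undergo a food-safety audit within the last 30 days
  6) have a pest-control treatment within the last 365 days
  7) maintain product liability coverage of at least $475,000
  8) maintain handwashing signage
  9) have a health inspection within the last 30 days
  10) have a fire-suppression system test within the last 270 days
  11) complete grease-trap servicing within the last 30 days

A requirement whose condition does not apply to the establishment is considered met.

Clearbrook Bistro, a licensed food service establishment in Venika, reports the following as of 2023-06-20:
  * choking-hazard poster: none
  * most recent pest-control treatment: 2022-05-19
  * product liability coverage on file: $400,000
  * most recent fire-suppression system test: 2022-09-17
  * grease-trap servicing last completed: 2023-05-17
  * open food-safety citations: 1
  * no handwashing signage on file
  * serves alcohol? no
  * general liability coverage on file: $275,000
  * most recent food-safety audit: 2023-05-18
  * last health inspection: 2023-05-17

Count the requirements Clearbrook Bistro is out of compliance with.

1. general liability coverage $275,000 < $550,000 → not met
2. open food-safety citations 1 ≤ 2 → met
3. condition 'serves alcohol' does not hold → requirement n/a → met
4. choking-hazard poster absent → not met
5. food-safety audit 33 days ago vs limit 30 → not met
6. pest-control treatment 397 days ago vs limit 365 → not met
7. product liability coverage $400,000 < $475,000 → not met
8. handwashing signage absent → not met
9. health inspection 34 days ago vs limit 30 → not met
10. fire-suppression system test 276 days ago vs limit 270 → not met
11. grease-trap servicing 34 days ago vs limit 30 → not met
Not met: 9 of 11

9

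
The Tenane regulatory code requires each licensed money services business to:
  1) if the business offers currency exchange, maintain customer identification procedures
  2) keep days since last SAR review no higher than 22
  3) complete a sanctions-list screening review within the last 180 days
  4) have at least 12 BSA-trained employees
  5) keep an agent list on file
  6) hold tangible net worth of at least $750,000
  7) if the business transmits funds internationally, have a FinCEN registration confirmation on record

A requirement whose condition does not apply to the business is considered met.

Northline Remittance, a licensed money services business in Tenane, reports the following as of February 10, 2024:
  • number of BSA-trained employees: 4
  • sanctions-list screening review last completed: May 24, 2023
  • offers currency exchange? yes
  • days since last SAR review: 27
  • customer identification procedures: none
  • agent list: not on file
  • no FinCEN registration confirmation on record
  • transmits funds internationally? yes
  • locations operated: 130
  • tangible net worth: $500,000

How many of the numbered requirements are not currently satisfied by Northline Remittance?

7

1. condition 'offers currency exchange' holds; customer identification procedures absent → not met
2. days since last SAR review 27 > 22 → not met
3. sanctions-list screening review 262 days ago vs limit 180 → not met
4. BSA-trained employees 4 < 12 → not met
5. agent list absent → not met
6. tangible net worth $500,000 < $750,000 → not met
7. condition 'transmits funds internationally' holds; FinCEN registration confirmation absent → not met
Not met: 7 of 7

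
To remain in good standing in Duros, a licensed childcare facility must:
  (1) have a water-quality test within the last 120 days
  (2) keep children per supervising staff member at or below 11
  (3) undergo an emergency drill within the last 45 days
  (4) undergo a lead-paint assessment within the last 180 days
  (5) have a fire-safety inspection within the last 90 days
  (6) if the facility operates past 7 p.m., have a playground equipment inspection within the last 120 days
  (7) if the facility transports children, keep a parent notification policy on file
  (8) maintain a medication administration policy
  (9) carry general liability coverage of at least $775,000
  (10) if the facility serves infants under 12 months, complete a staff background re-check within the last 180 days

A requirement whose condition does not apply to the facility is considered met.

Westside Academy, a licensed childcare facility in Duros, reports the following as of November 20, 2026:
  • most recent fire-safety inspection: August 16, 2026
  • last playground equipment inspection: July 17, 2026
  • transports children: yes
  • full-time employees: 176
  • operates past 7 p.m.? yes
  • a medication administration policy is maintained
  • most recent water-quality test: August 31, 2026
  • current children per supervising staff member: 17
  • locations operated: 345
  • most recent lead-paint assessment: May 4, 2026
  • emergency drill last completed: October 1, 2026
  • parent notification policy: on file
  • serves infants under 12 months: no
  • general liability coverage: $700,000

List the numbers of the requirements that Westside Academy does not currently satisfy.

2, 3, 4, 5, 6, 9

1. water-quality test 81 days ago vs limit 120 → met
2. children per supervising staff member 17 > 11 → not met
3. emergency drill 50 days ago vs limit 45 → not met
4. lead-paint assessment 200 days ago vs limit 180 → not met
5. fire-safety inspection 96 days ago vs limit 90 → not met
6. condition 'operates past 7 p.m.' holds; playground equipment inspection 126 days ago vs limit 120 → not met
7. condition 'transports children' holds; parent notification policy present → met
8. medication administration policy present → met
9. general liability coverage $700,000 < $775,000 → not met
10. condition 'serves infants under 12 months' does not hold → requirement n/a → met
Not met: 2, 3, 4, 5, 6, 9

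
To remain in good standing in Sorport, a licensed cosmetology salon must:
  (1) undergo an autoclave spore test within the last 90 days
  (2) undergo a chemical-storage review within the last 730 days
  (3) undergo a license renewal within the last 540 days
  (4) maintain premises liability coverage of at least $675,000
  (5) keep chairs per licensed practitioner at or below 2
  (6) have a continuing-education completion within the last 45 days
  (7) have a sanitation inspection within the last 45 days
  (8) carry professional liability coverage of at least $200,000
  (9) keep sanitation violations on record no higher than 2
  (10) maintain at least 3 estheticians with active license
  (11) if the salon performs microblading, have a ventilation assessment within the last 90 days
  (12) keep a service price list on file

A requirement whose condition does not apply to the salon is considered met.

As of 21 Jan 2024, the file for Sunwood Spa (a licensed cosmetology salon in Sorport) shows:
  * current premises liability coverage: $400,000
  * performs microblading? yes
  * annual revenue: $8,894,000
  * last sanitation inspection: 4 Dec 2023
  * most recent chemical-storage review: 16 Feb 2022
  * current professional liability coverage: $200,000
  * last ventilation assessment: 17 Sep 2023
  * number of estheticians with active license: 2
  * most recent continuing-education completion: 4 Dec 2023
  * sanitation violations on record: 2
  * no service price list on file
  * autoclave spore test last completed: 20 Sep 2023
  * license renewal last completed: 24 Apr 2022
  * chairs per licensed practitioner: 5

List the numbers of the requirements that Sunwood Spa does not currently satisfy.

1. autoclave spore test 123 days ago vs limit 90 → not met
2. chemical-storage review 704 days ago vs limit 730 → met
3. license renewal 637 days ago vs limit 540 → not met
4. premises liability coverage $400,000 < $675,000 → not met
5. chairs per licensed practitioner 5 > 2 → not met
6. continuing-education completion 48 days ago vs limit 45 → not met
7. sanitation inspection 48 days ago vs limit 45 → not met
8. professional liability coverage $200,000 ≥ $200,000 → met
9. sanitation violations on record 2 ≤ 2 → met
10. estheticians with active license 2 < 3 → not met
11. condition 'performs microblading' holds; ventilation assessment 126 days ago vs limit 90 → not met
12. service price list absent → not met
Not met: 1, 3, 4, 5, 6, 7, 10, 11, 12

1, 3, 4, 5, 6, 7, 10, 11, 12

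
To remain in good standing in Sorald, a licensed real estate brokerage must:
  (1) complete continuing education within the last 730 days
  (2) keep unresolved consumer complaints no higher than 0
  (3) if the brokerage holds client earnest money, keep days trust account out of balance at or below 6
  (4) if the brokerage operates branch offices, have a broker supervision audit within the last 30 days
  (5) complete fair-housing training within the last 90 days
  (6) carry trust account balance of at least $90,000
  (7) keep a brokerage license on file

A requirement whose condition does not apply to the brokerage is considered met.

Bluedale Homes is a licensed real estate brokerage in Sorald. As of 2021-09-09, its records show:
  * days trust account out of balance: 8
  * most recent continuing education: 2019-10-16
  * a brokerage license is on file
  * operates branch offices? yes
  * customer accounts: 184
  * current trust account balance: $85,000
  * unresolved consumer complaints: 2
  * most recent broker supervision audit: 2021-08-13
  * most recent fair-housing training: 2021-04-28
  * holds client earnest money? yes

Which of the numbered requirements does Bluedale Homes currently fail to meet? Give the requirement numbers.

2, 3, 5, 6

1. continuing education 694 days ago vs limit 730 → met
2. unresolved consumer complaints 2 > 0 → not met
3. condition 'holds client earnest money' holds; days trust account out of balance 8 > 6 → not met
4. condition 'operates branch offices' holds; broker supervision audit 27 days ago vs limit 30 → met
5. fair-housing training 134 days ago vs limit 90 → not met
6. trust account balance $85,000 < $90,000 → not met
7. brokerage license present → met
Not met: 2, 3, 5, 6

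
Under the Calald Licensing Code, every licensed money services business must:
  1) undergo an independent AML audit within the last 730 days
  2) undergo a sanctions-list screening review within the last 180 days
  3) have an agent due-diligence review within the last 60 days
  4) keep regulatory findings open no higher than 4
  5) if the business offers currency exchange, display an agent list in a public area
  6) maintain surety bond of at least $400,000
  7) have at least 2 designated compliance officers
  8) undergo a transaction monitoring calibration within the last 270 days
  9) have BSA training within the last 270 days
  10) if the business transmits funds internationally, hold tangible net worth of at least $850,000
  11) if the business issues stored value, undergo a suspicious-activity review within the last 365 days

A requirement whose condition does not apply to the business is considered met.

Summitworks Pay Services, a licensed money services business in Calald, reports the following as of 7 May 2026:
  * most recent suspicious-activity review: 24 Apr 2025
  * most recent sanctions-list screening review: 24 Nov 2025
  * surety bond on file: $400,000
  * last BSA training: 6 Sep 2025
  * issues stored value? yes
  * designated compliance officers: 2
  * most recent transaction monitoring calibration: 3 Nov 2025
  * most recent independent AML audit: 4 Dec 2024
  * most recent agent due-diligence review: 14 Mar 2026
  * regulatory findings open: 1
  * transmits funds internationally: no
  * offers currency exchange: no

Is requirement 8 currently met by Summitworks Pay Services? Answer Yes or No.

8. transaction monitoring calibration 185 days ago vs limit 270 → met

Yes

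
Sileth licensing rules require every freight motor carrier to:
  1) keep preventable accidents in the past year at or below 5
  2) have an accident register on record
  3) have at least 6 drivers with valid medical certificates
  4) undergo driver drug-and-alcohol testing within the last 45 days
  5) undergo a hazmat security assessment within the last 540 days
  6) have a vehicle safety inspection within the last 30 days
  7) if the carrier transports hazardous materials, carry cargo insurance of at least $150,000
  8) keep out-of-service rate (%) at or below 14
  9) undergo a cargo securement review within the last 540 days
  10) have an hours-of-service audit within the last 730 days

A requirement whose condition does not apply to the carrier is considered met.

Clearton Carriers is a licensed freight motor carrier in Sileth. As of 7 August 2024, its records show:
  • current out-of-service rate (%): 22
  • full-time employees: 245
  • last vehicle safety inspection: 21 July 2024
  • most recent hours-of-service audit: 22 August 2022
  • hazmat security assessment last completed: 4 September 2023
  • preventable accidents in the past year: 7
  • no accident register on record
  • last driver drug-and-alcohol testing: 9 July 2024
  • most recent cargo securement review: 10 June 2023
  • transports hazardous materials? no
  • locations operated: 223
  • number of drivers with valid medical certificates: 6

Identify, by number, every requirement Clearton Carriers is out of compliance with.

1, 2, 8

1. preventable accidents in the past year 7 > 5 → not met
2. accident register absent → not met
3. drivers with valid medical certificates 6 ≥ 6 → met
4. driver drug-and-alcohol testing 29 days ago vs limit 45 → met
5. hazmat security assessment 338 days ago vs limit 540 → met
6. vehicle safety inspection 17 days ago vs limit 30 → met
7. condition 'transports hazardous materials' does not hold → requirement n/a → met
8. out-of-service rate (%) 22 > 14 → not met
9. cargo securement review 424 days ago vs limit 540 → met
10. hours-of-service audit 716 days ago vs limit 730 → met
Not met: 1, 2, 8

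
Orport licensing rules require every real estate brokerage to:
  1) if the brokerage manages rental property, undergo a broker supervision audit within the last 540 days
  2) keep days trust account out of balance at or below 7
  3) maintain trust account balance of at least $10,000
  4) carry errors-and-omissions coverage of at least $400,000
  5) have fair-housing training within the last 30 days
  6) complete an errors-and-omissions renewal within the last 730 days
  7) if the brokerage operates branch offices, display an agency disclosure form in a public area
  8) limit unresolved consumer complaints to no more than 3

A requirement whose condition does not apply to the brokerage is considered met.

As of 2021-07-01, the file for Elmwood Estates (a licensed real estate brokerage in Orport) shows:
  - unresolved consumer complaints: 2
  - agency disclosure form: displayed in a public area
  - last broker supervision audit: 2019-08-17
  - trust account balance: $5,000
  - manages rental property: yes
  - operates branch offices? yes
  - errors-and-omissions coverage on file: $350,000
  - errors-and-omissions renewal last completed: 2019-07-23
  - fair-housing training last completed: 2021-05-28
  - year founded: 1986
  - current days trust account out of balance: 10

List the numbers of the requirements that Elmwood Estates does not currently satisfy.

1. condition 'manages rental property' holds; broker supervision audit 684 days ago vs limit 540 → not met
2. days trust account out of balance 10 > 7 → not met
3. trust account balance $5,000 < $10,000 → not met
4. errors-and-omissions coverage $350,000 < $400,000 → not met
5. fair-housing training 34 days ago vs limit 30 → not met
6. errors-and-omissions renewal 709 days ago vs limit 730 → met
7. condition 'operates branch offices' holds; agency disclosure form present → met
8. unresolved consumer complaints 2 ≤ 3 → met
Not met: 1, 2, 3, 4, 5

1, 2, 3, 4, 5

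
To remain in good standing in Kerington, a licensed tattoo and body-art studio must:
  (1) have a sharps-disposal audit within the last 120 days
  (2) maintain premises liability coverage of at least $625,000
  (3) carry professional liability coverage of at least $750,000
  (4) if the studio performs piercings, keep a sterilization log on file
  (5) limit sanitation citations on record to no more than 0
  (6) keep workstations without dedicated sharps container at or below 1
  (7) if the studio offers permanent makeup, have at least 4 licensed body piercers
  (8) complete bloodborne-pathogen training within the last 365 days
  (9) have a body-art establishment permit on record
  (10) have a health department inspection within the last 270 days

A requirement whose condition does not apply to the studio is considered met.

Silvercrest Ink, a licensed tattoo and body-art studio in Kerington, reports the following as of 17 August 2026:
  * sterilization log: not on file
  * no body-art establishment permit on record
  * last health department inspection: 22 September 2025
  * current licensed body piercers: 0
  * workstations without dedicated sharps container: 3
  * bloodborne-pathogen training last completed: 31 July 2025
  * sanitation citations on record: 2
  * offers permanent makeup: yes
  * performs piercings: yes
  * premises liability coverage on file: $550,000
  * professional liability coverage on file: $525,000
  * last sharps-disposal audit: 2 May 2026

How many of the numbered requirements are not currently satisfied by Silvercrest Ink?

9

1. sharps-disposal audit 107 days ago vs limit 120 → met
2. premises liability coverage $550,000 < $625,000 → not met
3. professional liability coverage $525,000 < $750,000 → not met
4. condition 'performs piercings' holds; sterilization log absent → not met
5. sanitation citations on record 2 > 0 → not met
6. workstations without dedicated sharps container 3 > 1 → not met
7. condition 'offers permanent makeup' holds; licensed body piercers 0 < 4 → not met
8. bloodborne-pathogen training 382 days ago vs limit 365 → not met
9. body-art establishment permit absent → not met
10. health department inspection 329 days ago vs limit 270 → not met
Not met: 9 of 10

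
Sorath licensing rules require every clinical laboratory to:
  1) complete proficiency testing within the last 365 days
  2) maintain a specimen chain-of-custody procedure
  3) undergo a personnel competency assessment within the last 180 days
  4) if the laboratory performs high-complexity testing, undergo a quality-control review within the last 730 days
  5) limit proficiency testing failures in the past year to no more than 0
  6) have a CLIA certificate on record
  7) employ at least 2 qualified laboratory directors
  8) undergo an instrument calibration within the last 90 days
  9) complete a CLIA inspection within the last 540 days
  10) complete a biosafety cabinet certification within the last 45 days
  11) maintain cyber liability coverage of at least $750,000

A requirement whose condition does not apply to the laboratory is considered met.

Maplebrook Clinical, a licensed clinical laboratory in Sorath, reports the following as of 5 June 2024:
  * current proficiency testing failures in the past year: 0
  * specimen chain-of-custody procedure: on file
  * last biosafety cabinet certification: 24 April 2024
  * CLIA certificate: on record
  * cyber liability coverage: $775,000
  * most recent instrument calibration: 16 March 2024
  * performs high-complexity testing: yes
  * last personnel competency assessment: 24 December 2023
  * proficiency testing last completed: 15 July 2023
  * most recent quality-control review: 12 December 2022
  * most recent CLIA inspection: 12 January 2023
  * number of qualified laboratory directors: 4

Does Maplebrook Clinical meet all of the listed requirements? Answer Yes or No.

1. proficiency testing 326 days ago vs limit 365 → met
2. specimen chain-of-custody procedure present → met
3. personnel competency assessment 164 days ago vs limit 180 → met
4. condition 'performs high-complexity testing' holds; quality-control review 541 days ago vs limit 730 → met
5. proficiency testing failures in the past year 0 ≤ 0 → met
6. CLIA certificate present → met
7. qualified laboratory directors 4 ≥ 2 → met
8. instrument calibration 81 days ago vs limit 90 → met
9. CLIA inspection 510 days ago vs limit 540 → met
10. biosafety cabinet certification 42 days ago vs limit 45 → met
11. cyber liability coverage $775,000 ≥ $750,000 → met
All met.

Yes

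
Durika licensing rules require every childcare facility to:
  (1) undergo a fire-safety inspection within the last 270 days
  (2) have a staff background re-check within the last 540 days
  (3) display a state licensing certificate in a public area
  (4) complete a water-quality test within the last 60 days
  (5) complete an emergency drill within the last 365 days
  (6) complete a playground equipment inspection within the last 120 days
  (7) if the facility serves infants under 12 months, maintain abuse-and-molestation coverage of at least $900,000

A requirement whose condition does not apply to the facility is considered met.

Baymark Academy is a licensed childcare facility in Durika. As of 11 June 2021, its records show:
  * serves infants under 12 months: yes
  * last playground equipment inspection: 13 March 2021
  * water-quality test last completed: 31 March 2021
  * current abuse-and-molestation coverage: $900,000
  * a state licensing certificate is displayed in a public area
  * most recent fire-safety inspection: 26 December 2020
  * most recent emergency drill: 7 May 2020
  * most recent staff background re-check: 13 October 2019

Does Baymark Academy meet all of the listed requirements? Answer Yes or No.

1. fire-safety inspection 167 days ago vs limit 270 → met
2. staff background re-check 607 days ago vs limit 540 → not met
3. state licensing certificate present → met
4. water-quality test 72 days ago vs limit 60 → not met
5. emergency drill 400 days ago vs limit 365 → not met
6. playground equipment inspection 90 days ago vs limit 120 → met
7. condition 'serves infants under 12 months' holds; abuse-and-molestation coverage $900,000 ≥ $900,000 → met
Not met: 2, 4, 5

No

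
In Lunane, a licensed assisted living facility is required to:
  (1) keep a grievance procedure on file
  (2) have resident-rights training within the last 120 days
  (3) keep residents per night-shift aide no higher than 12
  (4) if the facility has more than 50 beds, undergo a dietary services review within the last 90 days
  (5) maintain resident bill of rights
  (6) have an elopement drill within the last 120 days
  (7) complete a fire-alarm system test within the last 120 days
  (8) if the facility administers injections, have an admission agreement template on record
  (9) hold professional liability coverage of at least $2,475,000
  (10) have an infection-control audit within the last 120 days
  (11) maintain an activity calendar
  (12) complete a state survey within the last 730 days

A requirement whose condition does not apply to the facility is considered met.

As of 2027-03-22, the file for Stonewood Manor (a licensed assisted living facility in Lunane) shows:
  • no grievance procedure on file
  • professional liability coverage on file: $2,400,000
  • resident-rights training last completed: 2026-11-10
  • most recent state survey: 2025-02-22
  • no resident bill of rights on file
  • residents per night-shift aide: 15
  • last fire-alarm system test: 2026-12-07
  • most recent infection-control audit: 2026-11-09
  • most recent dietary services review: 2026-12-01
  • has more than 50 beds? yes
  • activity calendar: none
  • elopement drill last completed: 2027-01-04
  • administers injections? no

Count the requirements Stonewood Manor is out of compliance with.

9

1. grievance procedure absent → not met
2. resident-rights training 132 days ago vs limit 120 → not met
3. residents per night-shift aide 15 > 12 → not met
4. condition 'has more than 50 beds' holds; dietary services review 111 days ago vs limit 90 → not met
5. resident bill of rights absent → not met
6. elopement drill 77 days ago vs limit 120 → met
7. fire-alarm system test 105 days ago vs limit 120 → met
8. condition 'administers injections' does not hold → requirement n/a → met
9. professional liability coverage $2,400,000 < $2,475,000 → not met
10. infection-control audit 133 days ago vs limit 120 → not met
11. activity calendar absent → not met
12. state survey 758 days ago vs limit 730 → not met
Not met: 9 of 12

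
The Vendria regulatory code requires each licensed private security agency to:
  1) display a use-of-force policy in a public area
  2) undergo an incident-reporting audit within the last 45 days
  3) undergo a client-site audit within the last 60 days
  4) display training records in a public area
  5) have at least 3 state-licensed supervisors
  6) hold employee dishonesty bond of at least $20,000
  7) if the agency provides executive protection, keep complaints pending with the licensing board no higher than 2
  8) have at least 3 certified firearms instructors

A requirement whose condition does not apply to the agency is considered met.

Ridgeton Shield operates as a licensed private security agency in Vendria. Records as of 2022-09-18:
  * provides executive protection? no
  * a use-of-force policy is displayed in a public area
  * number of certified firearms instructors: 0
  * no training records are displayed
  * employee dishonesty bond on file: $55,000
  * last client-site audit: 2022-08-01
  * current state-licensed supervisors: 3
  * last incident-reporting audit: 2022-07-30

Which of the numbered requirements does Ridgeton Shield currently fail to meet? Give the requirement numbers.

2, 4, 8

1. use-of-force policy present → met
2. incident-reporting audit 50 days ago vs limit 45 → not met
3. client-site audit 48 days ago vs limit 60 → met
4. training records absent → not met
5. state-licensed supervisors 3 ≥ 3 → met
6. employee dishonesty bond $55,000 ≥ $20,000 → met
7. condition 'provides executive protection' does not hold → requirement n/a → met
8. certified firearms instructors 0 < 3 → not met
Not met: 2, 4, 8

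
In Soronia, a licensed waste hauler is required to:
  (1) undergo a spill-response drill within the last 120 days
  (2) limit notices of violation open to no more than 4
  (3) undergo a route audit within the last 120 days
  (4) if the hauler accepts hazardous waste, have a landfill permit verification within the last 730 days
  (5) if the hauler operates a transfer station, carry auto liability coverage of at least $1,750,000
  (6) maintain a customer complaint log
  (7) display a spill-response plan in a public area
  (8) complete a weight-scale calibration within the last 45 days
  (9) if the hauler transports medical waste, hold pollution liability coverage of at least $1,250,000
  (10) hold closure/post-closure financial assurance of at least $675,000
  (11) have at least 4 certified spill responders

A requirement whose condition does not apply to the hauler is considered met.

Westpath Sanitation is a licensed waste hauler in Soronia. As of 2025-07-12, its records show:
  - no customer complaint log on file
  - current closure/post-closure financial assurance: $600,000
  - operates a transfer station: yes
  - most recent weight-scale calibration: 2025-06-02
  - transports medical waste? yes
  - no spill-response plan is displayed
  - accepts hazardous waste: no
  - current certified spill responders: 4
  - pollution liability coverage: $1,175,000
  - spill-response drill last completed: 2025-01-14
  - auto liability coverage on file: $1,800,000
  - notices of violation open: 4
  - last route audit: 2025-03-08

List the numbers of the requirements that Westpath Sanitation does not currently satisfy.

1. spill-response drill 179 days ago vs limit 120 → not met
2. notices of violation open 4 ≤ 4 → met
3. route audit 126 days ago vs limit 120 → not met
4. condition 'accepts hazardous waste' does not hold → requirement n/a → met
5. condition 'operates a transfer station' holds; auto liability coverage $1,800,000 ≥ $1,750,000 → met
6. customer complaint log absent → not met
7. spill-response plan absent → not met
8. weight-scale calibration 40 days ago vs limit 45 → met
9. condition 'transports medical waste' holds; pollution liability coverage $1,175,000 < $1,250,000 → not met
10. closure/post-closure financial assurance $600,000 < $675,000 → not met
11. certified spill responders 4 ≥ 4 → met
Not met: 1, 3, 6, 7, 9, 10

1, 3, 6, 7, 9, 10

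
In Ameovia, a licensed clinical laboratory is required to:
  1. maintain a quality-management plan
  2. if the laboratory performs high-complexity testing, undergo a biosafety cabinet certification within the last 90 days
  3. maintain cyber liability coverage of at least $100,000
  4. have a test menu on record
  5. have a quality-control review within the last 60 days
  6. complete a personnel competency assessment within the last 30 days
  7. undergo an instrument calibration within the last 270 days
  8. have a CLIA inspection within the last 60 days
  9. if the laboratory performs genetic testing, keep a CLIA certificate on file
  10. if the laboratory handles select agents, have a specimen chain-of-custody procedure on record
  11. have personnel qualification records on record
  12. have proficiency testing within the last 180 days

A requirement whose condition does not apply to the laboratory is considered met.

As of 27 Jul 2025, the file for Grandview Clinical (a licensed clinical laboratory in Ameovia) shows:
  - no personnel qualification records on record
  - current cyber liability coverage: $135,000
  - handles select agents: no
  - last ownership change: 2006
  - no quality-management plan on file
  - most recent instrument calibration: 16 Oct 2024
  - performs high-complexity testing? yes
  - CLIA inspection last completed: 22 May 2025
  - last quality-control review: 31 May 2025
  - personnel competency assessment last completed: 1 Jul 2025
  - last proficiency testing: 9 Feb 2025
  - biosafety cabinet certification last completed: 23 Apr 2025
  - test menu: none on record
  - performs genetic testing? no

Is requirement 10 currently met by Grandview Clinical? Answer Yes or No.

Yes

10. condition 'handles select agents' does not hold → requirement n/a → met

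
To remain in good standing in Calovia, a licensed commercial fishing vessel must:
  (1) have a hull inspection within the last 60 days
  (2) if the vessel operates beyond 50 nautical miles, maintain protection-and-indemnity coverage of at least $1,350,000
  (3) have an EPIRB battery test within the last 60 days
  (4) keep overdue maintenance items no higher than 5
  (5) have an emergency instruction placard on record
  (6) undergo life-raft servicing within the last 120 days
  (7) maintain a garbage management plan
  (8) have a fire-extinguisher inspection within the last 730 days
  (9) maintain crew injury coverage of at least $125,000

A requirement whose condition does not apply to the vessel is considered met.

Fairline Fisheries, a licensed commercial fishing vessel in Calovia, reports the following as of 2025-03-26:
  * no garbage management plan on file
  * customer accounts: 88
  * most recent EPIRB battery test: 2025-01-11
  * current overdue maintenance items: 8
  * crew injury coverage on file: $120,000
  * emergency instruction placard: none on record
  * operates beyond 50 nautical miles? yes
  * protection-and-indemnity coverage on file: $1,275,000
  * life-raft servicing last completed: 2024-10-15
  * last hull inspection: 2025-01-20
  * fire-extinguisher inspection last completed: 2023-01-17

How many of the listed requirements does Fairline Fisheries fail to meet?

9

1. hull inspection 65 days ago vs limit 60 → not met
2. condition 'operates beyond 50 nautical miles' holds; protection-and-indemnity coverage $1,275,000 < $1,350,000 → not met
3. EPIRB battery test 74 days ago vs limit 60 → not met
4. overdue maintenance items 8 > 5 → not met
5. emergency instruction placard absent → not met
6. life-raft servicing 162 days ago vs limit 120 → not met
7. garbage management plan absent → not met
8. fire-extinguisher inspection 799 days ago vs limit 730 → not met
9. crew injury coverage $120,000 < $125,000 → not met
Not met: 9 of 9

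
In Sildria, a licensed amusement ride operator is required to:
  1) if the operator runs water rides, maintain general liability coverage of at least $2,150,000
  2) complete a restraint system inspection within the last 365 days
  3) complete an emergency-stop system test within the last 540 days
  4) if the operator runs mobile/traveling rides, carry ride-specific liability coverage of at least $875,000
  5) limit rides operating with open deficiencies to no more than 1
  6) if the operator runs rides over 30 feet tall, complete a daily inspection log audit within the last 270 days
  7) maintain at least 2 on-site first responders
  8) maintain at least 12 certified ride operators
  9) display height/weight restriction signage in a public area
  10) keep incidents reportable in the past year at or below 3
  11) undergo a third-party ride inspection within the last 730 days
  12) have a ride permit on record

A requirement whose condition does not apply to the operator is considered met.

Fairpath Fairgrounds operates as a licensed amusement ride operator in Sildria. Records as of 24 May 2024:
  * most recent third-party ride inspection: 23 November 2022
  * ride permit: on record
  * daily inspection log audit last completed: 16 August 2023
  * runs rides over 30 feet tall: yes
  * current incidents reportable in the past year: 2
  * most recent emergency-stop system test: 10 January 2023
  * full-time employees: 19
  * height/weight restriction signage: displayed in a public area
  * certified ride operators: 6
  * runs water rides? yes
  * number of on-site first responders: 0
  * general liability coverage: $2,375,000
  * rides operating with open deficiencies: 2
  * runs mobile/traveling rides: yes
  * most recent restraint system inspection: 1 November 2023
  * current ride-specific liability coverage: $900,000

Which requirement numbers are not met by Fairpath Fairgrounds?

5, 6, 7, 8

1. condition 'runs water rides' holds; general liability coverage $2,375,000 ≥ $2,150,000 → met
2. restraint system inspection 205 days ago vs limit 365 → met
3. emergency-stop system test 500 days ago vs limit 540 → met
4. condition 'runs mobile/traveling rides' holds; ride-specific liability coverage $900,000 ≥ $875,000 → met
5. rides operating with open deficiencies 2 > 1 → not met
6. condition 'runs rides over 30 feet tall' holds; daily inspection log audit 282 days ago vs limit 270 → not met
7. on-site first responders 0 < 2 → not met
8. certified ride operators 6 < 12 → not met
9. height/weight restriction signage present → met
10. incidents reportable in the past year 2 ≤ 3 → met
11. third-party ride inspection 548 days ago vs limit 730 → met
12. ride permit present → met
Not met: 5, 6, 7, 8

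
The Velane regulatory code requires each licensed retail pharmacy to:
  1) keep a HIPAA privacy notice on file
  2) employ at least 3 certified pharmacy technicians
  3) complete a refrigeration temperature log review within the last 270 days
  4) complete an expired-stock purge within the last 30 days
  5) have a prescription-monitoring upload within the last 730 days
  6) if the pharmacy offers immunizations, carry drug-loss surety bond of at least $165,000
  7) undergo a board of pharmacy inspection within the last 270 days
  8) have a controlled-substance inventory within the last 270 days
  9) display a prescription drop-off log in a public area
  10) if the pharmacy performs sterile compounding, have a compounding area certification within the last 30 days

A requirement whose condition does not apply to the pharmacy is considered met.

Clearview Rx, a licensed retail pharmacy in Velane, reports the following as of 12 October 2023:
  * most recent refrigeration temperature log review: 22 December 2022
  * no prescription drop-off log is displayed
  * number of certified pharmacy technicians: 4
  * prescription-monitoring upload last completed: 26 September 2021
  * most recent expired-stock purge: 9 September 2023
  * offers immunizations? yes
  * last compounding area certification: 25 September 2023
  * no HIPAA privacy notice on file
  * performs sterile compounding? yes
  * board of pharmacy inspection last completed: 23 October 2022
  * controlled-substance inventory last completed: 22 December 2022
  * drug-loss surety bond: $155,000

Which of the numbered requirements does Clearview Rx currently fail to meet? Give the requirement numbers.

1. HIPAA privacy notice absent → not met
2. certified pharmacy technicians 4 ≥ 3 → met
3. refrigeration temperature log review 294 days ago vs limit 270 → not met
4. expired-stock purge 33 days ago vs limit 30 → not met
5. prescription-monitoring upload 746 days ago vs limit 730 → not met
6. condition 'offers immunizations' holds; drug-loss surety bond $155,000 < $165,000 → not met
7. board of pharmacy inspection 354 days ago vs limit 270 → not met
8. controlled-substance inventory 294 days ago vs limit 270 → not met
9. prescription drop-off log absent → not met
10. condition 'performs sterile compounding' holds; compounding area certification 17 days ago vs limit 30 → met
Not met: 1, 3, 4, 5, 6, 7, 8, 9

1, 3, 4, 5, 6, 7, 8, 9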